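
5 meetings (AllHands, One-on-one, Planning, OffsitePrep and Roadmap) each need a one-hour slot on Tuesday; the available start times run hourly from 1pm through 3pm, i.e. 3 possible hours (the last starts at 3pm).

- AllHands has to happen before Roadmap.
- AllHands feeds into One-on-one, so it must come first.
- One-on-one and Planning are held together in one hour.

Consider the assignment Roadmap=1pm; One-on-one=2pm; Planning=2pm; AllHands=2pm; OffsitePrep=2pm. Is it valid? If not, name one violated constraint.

No — it violates: AllHands has to happen before Roadmap

AllHands has to happen before Roadmap — violated.
AllHands feeds into One-on-one, so it must come first — violated.
One-on-one and Planning are held together in one hour — holds.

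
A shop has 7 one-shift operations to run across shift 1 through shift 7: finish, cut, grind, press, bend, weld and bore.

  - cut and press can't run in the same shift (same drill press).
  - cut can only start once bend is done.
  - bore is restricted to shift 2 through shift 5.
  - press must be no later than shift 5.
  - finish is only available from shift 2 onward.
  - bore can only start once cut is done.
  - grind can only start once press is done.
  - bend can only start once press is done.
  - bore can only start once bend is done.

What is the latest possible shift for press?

shift 2

Press's own window allows nothing later than shift 5; downstream work caps press at shift 2.
press at shift 2 is achievable: finish in shift 2; press in shift 2; bend in shift 3; cut in shift 4; bore in shift 5; grind in shift 3; weld in shift 1.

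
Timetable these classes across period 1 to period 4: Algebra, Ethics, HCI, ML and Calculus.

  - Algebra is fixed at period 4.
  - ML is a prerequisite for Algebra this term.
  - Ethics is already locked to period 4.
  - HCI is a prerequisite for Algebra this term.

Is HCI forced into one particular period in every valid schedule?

No

HCI can be period 1 (e.g. ML=period 1; Algebra=period 4; HCI=period 1; Calculus=period 1; Ethics=period 4) or period 2 (e.g. Ethics -> period 4; HCI -> period 2; Calculus -> period 1; ML -> period 1; Algebra -> period 4).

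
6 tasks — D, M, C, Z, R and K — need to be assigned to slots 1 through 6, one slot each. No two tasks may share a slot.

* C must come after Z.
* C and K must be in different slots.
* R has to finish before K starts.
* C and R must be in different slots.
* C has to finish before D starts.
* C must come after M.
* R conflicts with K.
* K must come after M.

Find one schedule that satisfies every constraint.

Z in 2; M in 1; R in 4; C in 3; K in 5; D in 6

Checking: Z(2) before C(3); M(1) before C(3); C(3) before D(6); R(4) before K(5); M(1) before K(5); C(3) != K(5); C(3) != R(4); R(4) != K(5); max 1 per slot (cap 1).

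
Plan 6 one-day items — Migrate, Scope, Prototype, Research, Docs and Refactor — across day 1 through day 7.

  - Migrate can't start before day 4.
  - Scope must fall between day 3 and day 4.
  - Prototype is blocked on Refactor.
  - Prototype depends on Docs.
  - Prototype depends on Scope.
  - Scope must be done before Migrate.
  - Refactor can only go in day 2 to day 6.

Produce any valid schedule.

Scope in day 3; Migrate in day 4; Prototype in day 4; Docs in day 1; Refactor in day 2; Research in day 1

Checking: Refactor(day 2) before Prototype(day 4); Scope(day 3) before Migrate(day 4); Scope(day 3) before Prototype(day 4); Docs(day 1) before Prototype(day 4); Refactor=day 2 in [day 2,day 6]; Migrate=day 4 in [day 4,day 7]; Scope=day 3 in [day 3,day 4].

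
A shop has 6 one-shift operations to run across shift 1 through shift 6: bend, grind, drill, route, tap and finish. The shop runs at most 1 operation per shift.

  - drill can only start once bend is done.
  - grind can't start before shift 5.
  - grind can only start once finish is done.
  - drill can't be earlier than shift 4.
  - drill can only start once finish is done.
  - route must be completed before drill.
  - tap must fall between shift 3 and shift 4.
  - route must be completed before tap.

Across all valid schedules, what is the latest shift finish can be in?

Downstream work caps finish at shift 5.
finish at shift 4 is achievable: route=shift 1; tap=shift 3; drill=shift 6; bend=shift 2; finish=shift 4; grind=shift 5.
Nothing later works — the capacity limit rule out every shift after shift 4.

shift 4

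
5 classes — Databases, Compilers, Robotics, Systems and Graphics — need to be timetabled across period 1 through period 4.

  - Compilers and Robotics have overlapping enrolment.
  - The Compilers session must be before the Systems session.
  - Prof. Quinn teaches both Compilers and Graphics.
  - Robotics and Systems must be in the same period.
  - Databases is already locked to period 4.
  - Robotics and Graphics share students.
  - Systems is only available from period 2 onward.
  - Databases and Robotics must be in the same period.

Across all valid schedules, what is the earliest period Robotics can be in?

period 4

Robotics must be in the same period as Databases, which can't be before period 4, so Robotics is at least period 4.
Robotics at period 4 is achievable: Databases -> period 4; Graphics -> period 2; Compilers -> period 1; Systems -> period 4; Robotics -> period 4.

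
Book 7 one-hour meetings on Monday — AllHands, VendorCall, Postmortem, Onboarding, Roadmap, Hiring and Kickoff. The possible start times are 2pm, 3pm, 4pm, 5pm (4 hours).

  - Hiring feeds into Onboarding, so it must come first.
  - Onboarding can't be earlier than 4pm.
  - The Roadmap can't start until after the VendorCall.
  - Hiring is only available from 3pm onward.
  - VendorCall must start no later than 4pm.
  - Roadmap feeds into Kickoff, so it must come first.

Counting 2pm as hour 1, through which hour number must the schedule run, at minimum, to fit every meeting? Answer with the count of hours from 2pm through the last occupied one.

3

The precedence chain requires at least 3 distinct hours.
3 works (last occupied hour: 4pm): for example Hiring in 3pm, VendorCall in 2pm, Roadmap in 3pm, Kickoff in 4pm, AllHands in 2pm, Postmortem in 2pm, Onboarding in 4pm.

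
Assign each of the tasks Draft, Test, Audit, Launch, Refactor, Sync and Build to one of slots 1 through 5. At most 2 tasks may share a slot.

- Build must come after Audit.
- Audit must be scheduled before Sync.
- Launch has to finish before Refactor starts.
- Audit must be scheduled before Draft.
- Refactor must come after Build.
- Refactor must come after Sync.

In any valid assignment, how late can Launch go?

4

Downstream work caps Launch at 4.
Launch at 4 is achievable: Launch in 4, Build in 2, Draft in 3, Sync in 2, Refactor in 5, Audit in 1, Test in 1.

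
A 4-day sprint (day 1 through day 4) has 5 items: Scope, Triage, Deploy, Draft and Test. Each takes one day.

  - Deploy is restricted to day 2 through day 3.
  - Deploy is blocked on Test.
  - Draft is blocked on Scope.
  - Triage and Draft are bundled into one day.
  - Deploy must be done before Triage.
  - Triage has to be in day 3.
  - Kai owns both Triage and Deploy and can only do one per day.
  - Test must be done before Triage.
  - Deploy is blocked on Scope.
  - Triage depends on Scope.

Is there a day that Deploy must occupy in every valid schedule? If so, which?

day 2

Deploy's window is day 2–day 3.
Triage is fixed at day 3, and Deploy can't share a day with Triage.
So Deploy must be day 2.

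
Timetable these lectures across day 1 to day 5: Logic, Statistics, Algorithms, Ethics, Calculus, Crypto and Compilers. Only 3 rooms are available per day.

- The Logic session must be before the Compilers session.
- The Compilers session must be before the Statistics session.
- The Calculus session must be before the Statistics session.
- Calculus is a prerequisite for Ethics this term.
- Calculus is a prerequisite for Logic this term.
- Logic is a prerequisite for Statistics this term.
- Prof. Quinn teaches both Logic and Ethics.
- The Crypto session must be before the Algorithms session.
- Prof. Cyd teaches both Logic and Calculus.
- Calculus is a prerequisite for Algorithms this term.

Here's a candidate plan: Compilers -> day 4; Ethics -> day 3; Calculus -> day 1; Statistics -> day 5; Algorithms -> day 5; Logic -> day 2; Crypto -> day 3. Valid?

Yes

The Crypto session must be before the Algorithms session — holds.
Prof. Cyd teaches both Logic and Calculus — holds.
Only 3 rooms are available per day — holds.
Prof. Quinn teaches both Logic and Ethics — holds.
The Compilers session must be before the Statistics session — holds.
Calculus is a prerequisite for Ethics this term — holds.
The Calculus session must be before the Statistics session — holds.
The Logic session must be before the Compilers session — holds.
Calculus is a prerequisite for Algorithms this term — holds.
Calculus is a prerequisite for Logic this term — holds.
Logic is a prerequisite for Statistics this term — holds.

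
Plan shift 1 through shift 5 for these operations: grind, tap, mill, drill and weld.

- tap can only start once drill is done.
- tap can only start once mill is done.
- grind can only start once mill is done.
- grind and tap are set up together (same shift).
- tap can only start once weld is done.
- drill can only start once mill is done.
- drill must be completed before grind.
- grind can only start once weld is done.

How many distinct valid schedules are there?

35

Splitting on grind: it can be shift 3 (2), shift 4 (9), shift 5 (24). Listing each branch's schedules as (tap, mill, drill, weld) by shift number:
grind=shift 3: (3,1,2,1) (3,1,2,2) — 2.
grind=shift 4: (4,1,2,1) (4,1,2,2) (4,1,2,3) (4,1,3,1) (4,1,3,2) (4,1,3,3) (4,2,3,1) (4,2,3,2) (4,2,3,3) — 9.
grind=shift 5: (5,1,2,1) (5,1,2,2) (5,1,2,3) (5,1,2,4) (5,1,3,1) (5,1,3,2) (5,1,3,3) (5,1,3,4) (5,1,4,1) (5,1,4,2) (5,1,4,3) (5,1,4,4) (5,2,3,1) (5,2,3,2) (5,2,3,3) (5,2,3,4) (5,2,4,1) (5,2,4,2) (5,2,4,3) (5,2,4,4) (5,3,4,1) (5,3,4,2) (5,3,4,3) (5,3,4,4) — 24.
Summing: 2 + 9 + 24 = 35.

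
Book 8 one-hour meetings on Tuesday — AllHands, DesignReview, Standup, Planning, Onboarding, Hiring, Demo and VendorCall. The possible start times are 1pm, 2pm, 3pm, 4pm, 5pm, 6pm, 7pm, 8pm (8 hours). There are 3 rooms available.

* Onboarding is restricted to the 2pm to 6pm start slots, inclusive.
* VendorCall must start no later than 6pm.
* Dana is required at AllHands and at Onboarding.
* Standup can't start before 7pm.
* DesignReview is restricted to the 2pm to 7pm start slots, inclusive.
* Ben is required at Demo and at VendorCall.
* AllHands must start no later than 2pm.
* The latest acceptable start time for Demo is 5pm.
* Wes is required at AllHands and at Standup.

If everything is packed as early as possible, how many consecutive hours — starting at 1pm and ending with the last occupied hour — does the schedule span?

7

With at most 3 per hour and 8 meetings, at least 3 hours are needed.
Standup can't be placed before 7pm — that is hour 7 counting from 1pm — so the schedule must run through at least 7 hours.
7 works (last occupied hour: 7pm): for example Demo in 1pm; Onboarding in 2pm; DesignReview in 2pm; Planning in 1pm; Hiring in 3pm; AllHands in 1pm; Standup in 7pm; VendorCall in 2pm.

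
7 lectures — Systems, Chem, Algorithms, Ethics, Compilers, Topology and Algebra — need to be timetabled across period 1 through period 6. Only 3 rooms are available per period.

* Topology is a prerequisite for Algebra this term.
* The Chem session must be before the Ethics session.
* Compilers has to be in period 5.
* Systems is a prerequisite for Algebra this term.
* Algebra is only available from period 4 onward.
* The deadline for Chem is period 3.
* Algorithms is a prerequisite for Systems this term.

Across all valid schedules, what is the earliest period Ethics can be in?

Precedence pushes Ethics to at least period 2.
Ethics at period 2 is achievable: Ethics=period 2, Compilers=period 5, Algebra=period 4, Chem=period 1, Algorithms=period 1, Topology=period 1, Systems=period 2.

period 2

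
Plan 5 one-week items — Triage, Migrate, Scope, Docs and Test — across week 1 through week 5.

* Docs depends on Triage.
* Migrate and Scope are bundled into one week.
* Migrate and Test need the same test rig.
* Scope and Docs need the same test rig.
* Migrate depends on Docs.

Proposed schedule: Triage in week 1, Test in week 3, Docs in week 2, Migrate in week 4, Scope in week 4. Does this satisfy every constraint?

Migrate depends on Docs — holds.
Docs depends on Triage — holds.
Scope and Docs need the same test rig — holds.
Migrate and Test need the same test rig — holds.
Migrate and Scope are bundled into one week — holds.

Yes, all constraints hold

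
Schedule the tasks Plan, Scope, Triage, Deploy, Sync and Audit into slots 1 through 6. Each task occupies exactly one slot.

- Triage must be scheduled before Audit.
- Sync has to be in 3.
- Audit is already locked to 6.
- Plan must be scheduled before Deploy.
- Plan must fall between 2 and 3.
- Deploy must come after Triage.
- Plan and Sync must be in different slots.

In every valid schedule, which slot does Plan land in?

Plan's window is 2–3.
Sync is fixed at 3, and Plan can't share a slot with Sync.
So Plan must be 2.

2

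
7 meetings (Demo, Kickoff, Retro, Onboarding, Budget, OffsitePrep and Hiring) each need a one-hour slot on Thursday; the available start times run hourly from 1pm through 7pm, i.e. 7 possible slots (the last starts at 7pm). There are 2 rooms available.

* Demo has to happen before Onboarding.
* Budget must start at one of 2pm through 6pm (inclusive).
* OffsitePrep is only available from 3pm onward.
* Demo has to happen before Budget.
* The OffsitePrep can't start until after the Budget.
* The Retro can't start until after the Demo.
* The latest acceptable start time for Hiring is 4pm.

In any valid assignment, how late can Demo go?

5pm

Downstream work caps Demo at 5pm.
Demo at 5pm is achievable: Retro -> 6pm; Onboarding -> 7pm; OffsitePrep -> 7pm; Kickoff -> 1pm; Hiring -> 1pm; Budget -> 6pm; Demo -> 5pm.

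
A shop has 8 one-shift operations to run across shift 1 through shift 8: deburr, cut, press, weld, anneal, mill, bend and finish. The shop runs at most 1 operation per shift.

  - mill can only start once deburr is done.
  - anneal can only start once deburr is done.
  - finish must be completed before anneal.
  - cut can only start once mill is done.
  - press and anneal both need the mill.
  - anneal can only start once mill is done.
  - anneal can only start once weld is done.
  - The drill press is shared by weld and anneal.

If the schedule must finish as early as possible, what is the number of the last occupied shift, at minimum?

The precedence chain requires at least 3 distinct shifts.
With at most 1 per shift and 8 operations, at least 8 shifts are needed.
8 works (last occupied shift: shift 8): for example press=shift 7; deburr=shift 1; mill=shift 2; weld=shift 3; anneal=shift 5; bend=shift 8; cut=shift 6; finish=shift 4.

shift 8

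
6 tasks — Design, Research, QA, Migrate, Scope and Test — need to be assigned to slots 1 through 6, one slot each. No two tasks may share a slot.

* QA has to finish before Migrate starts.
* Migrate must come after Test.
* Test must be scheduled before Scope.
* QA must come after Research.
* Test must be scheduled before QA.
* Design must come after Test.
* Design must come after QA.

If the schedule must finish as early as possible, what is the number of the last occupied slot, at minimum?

The precedence chain requires at least 3 distinct slots.
With at most 1 per slot and 6 tasks, at least 6 slots are needed.
6 works (last occupied slot: 6): for example Scope -> 6; QA -> 3; Test -> 1; Design -> 4; Migrate -> 5; Research -> 2.

6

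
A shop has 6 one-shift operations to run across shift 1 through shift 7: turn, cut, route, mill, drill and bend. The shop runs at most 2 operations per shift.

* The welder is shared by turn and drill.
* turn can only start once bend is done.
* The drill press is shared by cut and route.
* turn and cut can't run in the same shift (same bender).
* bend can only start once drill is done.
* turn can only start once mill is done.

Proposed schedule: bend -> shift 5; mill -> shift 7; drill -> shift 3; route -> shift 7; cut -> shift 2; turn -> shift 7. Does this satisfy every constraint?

turn can only start once bend is done — holds.
bend can only start once drill is done — holds.
turn can only start once mill is done — violated.
The shop runs at most 2 operations per shift — violated.
The drill press is shared by cut and route — holds.
The welder is shared by turn and drill — holds.
turn and cut can't run in the same shift (same bender) — holds.

No. The shop runs at most 2 operations per shift is not satisfied.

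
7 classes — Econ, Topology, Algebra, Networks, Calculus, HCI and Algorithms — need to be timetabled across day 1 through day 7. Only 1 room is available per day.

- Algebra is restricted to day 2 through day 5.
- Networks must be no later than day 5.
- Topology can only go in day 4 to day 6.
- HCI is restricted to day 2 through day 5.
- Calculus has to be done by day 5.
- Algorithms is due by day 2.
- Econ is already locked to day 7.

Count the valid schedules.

36

Splitting on Algebra: it can be day 2 (6), day 3 (10), day 4 (10), day 5 (10). Listing each branch's schedules as (Econ, Topology, Networks, Calculus, HCI, Algorithms) by day number:
Algebra=day 2: (7,6,3,4,5,1) (7,6,3,5,4,1) (7,6,4,3,5,1) (7,6,4,5,3,1) (7,6,5,3,4,1) (7,6,5,4,3,1) — 6.
Algebra=day 3: (7,6,1,4,5,2) (7,6,1,5,4,2) (7,6,2,4,5,1) (7,6,2,5,4,1) (7,6,4,1,5,2) (7,6,4,2,5,1) (7,6,4,5,2,1) (7,6,5,1,4,2) (7,6,5,2,4,1) (7,6,5,4,2,1) — 10.
Algebra=day 4: (7,6,1,3,5,2) (7,6,1,5,3,2) (7,6,2,3,5,1) (7,6,2,5,3,1) (7,6,3,1,5,2) (7,6,3,2,5,1) (7,6,3,5,2,1) (7,6,5,1,3,2) (7,6,5,2,3,1) (7,6,5,3,2,1) — 10.
Algebra=day 5: (7,6,1,3,4,2) (7,6,1,4,3,2) (7,6,2,3,4,1) (7,6,2,4,3,1) (7,6,3,1,4,2) (7,6,3,2,4,1) (7,6,3,4,2,1) (7,6,4,1,3,2) (7,6,4,2,3,1) (7,6,4,3,2,1) — 10.
Summing: 6 + 10 + 10 + 10 = 36.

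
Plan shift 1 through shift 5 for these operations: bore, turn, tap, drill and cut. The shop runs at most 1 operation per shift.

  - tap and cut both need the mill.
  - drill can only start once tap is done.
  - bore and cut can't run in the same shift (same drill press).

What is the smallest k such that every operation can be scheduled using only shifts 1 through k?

5 shifts

The precedence chain requires at least 2 distinct shifts.
With at most 1 per shift and 5 operations, at least 5 shifts are needed.
5 works (last occupied shift: shift 5): for example bore -> shift 3; drill -> shift 2; tap -> shift 1; cut -> shift 5; turn -> shift 4.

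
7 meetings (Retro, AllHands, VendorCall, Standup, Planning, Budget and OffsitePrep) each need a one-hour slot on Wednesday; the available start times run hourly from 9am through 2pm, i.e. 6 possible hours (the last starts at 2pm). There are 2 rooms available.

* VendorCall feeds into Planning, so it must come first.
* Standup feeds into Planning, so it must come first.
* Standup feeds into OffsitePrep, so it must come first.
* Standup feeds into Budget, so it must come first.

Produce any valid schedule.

AllHands in 12pm; VendorCall in 9am; Standup in 9am; Retro in 11am; OffsitePrep in 11am; Budget in 10am; Planning in 10am

Checking: Standup(9am) before Planning(10am); VendorCall(9am) before Planning(10am); Standup(9am) before Budget(10am); Standup(9am) before OffsitePrep(11am); max 2 per hour (cap 2).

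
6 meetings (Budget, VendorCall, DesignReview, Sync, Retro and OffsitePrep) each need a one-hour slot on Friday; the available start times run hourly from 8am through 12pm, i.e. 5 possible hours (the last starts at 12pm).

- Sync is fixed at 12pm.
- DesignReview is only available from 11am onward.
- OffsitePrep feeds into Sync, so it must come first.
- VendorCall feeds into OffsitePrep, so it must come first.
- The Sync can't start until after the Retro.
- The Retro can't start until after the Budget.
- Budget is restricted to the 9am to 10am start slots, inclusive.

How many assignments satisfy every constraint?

36

Splitting on Budget: it can be 9am (24), 10am (12). Listing each branch's schedules as (VendorCall, DesignReview, Sync, Retro, OffsitePrep):
Budget=9am: (8am,11am,12pm,10am,9am) (8am,11am,12pm,10am,10am) (8am,11am,12pm,10am,11am) (8am,11am,12pm,11am,9am) (8am,11am,12pm,11am,10am) (8am,11am,12pm,11am,11am) (8am,12pm,12pm,10am,9am) (8am,12pm,12pm,10am,10am) (8am,12pm,12pm,10am,11am) (8am,12pm,12pm,11am,9am) (8am,12pm,12pm,11am,10am) (8am,12pm,12pm,11am,11am) (9am,11am,12pm,10am,10am) (9am,11am,12pm,10am,11am) (9am,11am,12pm,11am,10am) (9am,11am,12pm,11am,11am) (9am,12pm,12pm,10am,10am) (9am,12pm,12pm,10am,11am) (9am,12pm,12pm,11am,10am) (9am,12pm,12pm,11am,11am) (10am,11am,12pm,10am,11am) (10am,11am,12pm,11am,11am) (10am,12pm,12pm,10am,11am) (10am,12pm,12pm,11am,11am) — 24.
Budget=10am: (8am,11am,12pm,11am,9am) (8am,11am,12pm,11am,10am) (8am,11am,12pm,11am,11am) (8am,12pm,12pm,11am,9am) (8am,12pm,12pm,11am,10am) (8am,12pm,12pm,11am,11am) (9am,11am,12pm,11am,10am) (9am,11am,12pm,11am,11am) (9am,12pm,12pm,11am,10am) (9am,12pm,12pm,11am,11am) (10am,11am,12pm,11am,11am) (10am,12pm,12pm,11am,11am) — 12.
Summing: 24 + 12 = 36.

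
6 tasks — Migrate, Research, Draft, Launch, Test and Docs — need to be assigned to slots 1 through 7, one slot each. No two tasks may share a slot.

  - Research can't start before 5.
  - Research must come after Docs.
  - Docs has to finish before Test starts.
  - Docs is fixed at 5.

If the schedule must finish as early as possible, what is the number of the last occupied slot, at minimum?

The precedence chain requires at least 2 distinct slots.
With at most 1 per slot and 6 tasks, at least 6 slots are needed.
Propagating the time windows through the other constraints, Research can't land before 6, so the schedule must run through at least slot 6.
Could 6 slots be enough, i.e. nothing placed later than 6? No: Research's window within 6 slots is {5, 6}; Docs's window within 6 slots is {5}; Test must come after Docs (at 5 or later) → {6}; Research must come after Docs (at 5 or later) → {6}; that puts Research and Test all in 6 — more than 1 per slot.
So 6 slots is not enough.
7 works (last occupied slot: 7): for example Test in 7; Launch in 3; Migrate in 1; Draft in 2; Research in 6; Docs in 5.

slot 7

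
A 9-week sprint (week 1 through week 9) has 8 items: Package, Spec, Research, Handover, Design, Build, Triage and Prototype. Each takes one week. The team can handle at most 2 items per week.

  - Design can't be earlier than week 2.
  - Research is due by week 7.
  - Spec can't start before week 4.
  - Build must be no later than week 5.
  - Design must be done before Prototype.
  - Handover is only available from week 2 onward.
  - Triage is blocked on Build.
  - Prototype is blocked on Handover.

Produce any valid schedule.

Research -> week 1; Design -> week 2; Package -> week 4; Handover -> week 2; Build -> week 1; Triage -> week 3; Prototype -> week 3; Spec -> week 4

Checking: Handover(week 2) before Prototype(week 3); Build(week 1) before Triage(week 3); Design(week 2) before Prototype(week 3); Research=week 1 in [week 1,week 7]; Spec=week 4 in [week 4,week 9]; Design=week 2 in [week 2,week 9]; Build=week 1 in [week 1,week 5]; Handover=week 2 in [week 2,week 9]; max 2 per week (cap 2).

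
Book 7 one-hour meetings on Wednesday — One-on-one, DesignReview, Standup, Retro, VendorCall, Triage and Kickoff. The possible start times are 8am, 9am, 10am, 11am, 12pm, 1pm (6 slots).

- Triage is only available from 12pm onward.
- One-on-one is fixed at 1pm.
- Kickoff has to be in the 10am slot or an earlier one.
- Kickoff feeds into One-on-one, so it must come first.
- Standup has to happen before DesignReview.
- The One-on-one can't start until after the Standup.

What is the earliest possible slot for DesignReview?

Precedence pushes DesignReview to at least 9am.
DesignReview at 9am is achievable: Retro -> 8am; Kickoff -> 8am; VendorCall -> 8am; One-on-one -> 1pm; DesignReview -> 9am; Triage -> 12pm; Standup -> 8am.

9am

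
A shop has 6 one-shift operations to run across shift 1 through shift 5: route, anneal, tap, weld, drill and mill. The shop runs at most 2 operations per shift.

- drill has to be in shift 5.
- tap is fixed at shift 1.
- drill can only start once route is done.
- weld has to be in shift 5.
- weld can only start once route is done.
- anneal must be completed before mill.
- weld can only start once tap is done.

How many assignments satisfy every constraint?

21

Splitting on route: it can be shift 1 (3), shift 2 (6), shift 3 (6), shift 4 (6). Listing each branch's schedules as (anneal, tap, weld, drill, mill) by shift number:
route=shift 1: (2,1,5,5,3) (2,1,5,5,4) (3,1,5,5,4) — 3.
route=shift 2: (1,1,5,5,2) (1,1,5,5,3) (1,1,5,5,4) (2,1,5,5,3) (2,1,5,5,4) (3,1,5,5,4) — 6.
route=shift 3: (1,1,5,5,2) (1,1,5,5,3) (1,1,5,5,4) (2,1,5,5,3) (2,1,5,5,4) (3,1,5,5,4) — 6.
route=shift 4: (1,1,5,5,2) (1,1,5,5,3) (1,1,5,5,4) (2,1,5,5,3) (2,1,5,5,4) (3,1,5,5,4) — 6.
Summing: 3 + 6 + 6 + 6 = 21.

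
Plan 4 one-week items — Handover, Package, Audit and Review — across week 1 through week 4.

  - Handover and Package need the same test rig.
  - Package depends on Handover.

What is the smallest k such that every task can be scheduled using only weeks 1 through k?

The precedence chain requires at least 2 distinct weeks.
2 works (last occupied week: week 2): for example Handover in week 1; Review in week 1; Audit in week 1; Package in week 2.

2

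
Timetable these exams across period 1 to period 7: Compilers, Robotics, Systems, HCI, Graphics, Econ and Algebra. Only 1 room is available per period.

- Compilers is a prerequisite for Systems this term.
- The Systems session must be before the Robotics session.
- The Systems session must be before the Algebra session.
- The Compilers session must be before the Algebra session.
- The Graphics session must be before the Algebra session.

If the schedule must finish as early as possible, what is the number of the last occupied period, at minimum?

The precedence chain requires at least 3 distinct periods.
With at most 1 per period and 7 exams, at least 7 periods are needed.
7 works (last occupied period: period 7): for example Compilers in period 1; Algebra in period 4; HCI in period 6; Systems in period 2; Graphics in period 3; Econ in period 7; Robotics in period 5.

period 7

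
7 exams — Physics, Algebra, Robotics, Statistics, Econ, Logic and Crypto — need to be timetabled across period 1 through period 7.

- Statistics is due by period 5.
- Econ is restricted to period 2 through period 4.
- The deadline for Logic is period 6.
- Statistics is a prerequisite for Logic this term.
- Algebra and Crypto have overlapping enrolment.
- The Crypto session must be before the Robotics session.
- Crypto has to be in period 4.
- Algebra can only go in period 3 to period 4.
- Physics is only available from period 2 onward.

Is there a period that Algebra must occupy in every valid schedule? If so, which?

period 3

Algebra's window is period 3–period 4.
Crypto is fixed at period 4, and Algebra can't share a period with Crypto.
So Algebra must be period 3.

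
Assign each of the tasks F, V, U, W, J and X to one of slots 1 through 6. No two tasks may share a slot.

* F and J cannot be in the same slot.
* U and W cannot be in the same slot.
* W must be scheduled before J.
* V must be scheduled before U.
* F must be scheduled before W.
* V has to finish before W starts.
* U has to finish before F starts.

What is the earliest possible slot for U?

Precedence pushes U to at least 2; downstream work caps U at 3.
U at 2 is achievable: V in 1, X in 6, U in 2, F in 3, W in 4, J in 5.

2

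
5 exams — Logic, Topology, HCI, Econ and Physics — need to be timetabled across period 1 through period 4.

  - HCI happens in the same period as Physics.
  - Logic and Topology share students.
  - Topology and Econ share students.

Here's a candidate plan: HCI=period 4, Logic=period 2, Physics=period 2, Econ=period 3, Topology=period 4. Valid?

Topology and Econ share students — holds.
HCI happens in the same period as Physics — violated.
Logic and Topology share students — holds.

Invalid. HCI happens in the same period as Physics.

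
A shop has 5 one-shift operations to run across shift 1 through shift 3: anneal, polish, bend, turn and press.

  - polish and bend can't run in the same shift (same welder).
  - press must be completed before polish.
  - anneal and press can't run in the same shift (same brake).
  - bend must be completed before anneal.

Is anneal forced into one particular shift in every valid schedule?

No

anneal can be shift 2 (e.g. press=shift 1; anneal=shift 2; polish=shift 2; bend=shift 1; turn=shift 1) or shift 3 (e.g. turn=shift 1, anneal=shift 3, polish=shift 2, bend=shift 1, press=shift 1).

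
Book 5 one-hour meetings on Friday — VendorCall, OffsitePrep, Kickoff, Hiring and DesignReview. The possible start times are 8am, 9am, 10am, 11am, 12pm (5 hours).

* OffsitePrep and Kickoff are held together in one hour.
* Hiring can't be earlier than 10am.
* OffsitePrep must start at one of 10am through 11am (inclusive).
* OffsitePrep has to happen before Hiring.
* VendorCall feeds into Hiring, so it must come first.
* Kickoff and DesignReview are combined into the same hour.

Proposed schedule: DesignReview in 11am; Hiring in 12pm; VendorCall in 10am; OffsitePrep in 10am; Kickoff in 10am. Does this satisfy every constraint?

Hiring can't be earlier than 10am — holds.
VendorCall feeds into Hiring, so it must come first — holds.
OffsitePrep has to happen before Hiring — holds.
OffsitePrep and Kickoff are held together in one hour — holds.
Kickoff and DesignReview are combined into the same hour — violated.
OffsitePrep must start at one of 10am through 11am (inclusive) — holds.

No. Kickoff and DesignReview are combined into the same hour is not satisfied.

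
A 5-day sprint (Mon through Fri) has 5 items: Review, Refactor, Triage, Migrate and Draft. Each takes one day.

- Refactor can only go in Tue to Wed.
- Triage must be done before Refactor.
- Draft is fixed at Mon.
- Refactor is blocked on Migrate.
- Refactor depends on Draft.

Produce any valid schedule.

Migrate=Mon, Draft=Mon, Triage=Mon, Review=Mon, Refactor=Tue

Checking: Migrate(Mon) before Refactor(Tue); Draft(Mon) before Refactor(Tue); Triage(Mon) before Refactor(Tue); Draft=Mon in [Mon,Mon]; Refactor=Tue in [Tue,Wed].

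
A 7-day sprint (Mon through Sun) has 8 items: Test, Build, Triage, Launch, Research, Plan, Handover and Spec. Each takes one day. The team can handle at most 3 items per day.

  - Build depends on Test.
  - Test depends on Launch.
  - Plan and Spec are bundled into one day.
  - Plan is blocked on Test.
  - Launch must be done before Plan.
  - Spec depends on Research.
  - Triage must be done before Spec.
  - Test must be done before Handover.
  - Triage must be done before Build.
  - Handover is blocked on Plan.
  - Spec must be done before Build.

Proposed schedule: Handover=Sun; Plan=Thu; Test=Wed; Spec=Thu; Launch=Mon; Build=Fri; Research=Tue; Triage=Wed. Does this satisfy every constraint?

Triage must be done before Spec — holds.
Test depends on Launch — holds.
The team can handle at most 3 items per day — holds.
Plan and Spec are bundled into one day — holds.
Build depends on Test — holds.
Launch must be done before Plan — holds.
Handover is blocked on Plan — holds.
Plan is blocked on Test — holds.
Triage must be done before Build — holds.
Spec depends on Research — holds.
Test must be done before Handover — holds.
Spec must be done before Build — holds.

Yes, all constraints hold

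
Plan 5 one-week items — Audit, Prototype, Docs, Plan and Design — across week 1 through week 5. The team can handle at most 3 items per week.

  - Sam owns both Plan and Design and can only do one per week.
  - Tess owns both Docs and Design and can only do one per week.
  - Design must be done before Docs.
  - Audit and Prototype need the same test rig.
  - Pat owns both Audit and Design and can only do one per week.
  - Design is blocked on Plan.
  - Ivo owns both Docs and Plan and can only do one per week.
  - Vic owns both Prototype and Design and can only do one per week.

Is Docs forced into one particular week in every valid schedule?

Docs can be week 3 (e.g. Design=week 2; Plan=week 1; Docs=week 3; Audit=week 1; Prototype=week 3) or week 4 (e.g. Design in week 2; Prototype in week 3; Audit in week 1; Docs in week 4; Plan in week 1).

No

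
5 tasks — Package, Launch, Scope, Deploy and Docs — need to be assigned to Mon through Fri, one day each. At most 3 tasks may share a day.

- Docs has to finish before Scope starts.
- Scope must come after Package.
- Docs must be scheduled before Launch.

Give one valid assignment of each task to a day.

Package=Mon; Scope=Tue; Launch=Tue; Deploy=Mon; Docs=Mon

Checking: Docs(Mon) before Launch(Tue); Docs(Mon) before Scope(Tue); Package(Mon) before Scope(Tue); max 3 per day (cap 3).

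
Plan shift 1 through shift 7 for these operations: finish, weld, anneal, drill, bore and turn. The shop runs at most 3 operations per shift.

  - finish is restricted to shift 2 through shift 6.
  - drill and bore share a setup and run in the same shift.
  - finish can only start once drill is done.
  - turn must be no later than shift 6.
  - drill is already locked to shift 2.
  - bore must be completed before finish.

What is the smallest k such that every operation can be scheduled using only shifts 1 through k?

3

The precedence chain requires at least 2 distinct shifts.
With at most 3 per shift and 6 operations, at least 2 shifts are needed.
Propagating the time windows through the other constraints, finish can't land before shift 3, so the schedule must run through at least shift 3.
3 works (last occupied shift: shift 3): for example bore=shift 2; weld=shift 1; finish=shift 3; drill=shift 2; turn=shift 1; anneal=shift 1.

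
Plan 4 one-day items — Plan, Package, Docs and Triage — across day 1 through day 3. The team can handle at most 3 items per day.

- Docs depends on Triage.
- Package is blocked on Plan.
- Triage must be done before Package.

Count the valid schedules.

Splitting on Plan: it can be day 1 (5), day 2 (3). Listing each branch's schedules as (Package, Docs, Triage) by day number:
Plan=day 1: (2,2,1) (2,3,1) (3,2,1) (3,3,1) (3,3,2) — 5.
Plan=day 2: (3,2,1) (3,3,1) (3,3,2) — 3.
Summing: 5 + 3 = 8.

8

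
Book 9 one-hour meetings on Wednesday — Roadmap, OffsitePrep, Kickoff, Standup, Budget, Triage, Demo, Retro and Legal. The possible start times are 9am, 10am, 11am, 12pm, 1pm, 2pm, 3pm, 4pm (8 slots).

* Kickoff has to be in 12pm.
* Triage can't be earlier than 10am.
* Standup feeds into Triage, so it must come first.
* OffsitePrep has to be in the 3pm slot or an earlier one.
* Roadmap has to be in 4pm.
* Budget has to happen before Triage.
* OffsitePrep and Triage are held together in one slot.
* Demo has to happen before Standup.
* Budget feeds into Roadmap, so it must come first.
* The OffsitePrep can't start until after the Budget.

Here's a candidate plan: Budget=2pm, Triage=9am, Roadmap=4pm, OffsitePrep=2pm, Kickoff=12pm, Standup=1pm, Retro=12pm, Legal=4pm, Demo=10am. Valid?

Standup feeds into Triage, so it must come first — violated.
Demo has to happen before Standup — holds.
Triage can't be earlier than 10am — violated.
Kickoff has to be in 12pm — holds.
OffsitePrep and Triage are held together in one slot — violated.
Roadmap has to be in 4pm — holds.
Budget feeds into Roadmap, so it must come first — holds.
Budget has to happen before Triage — violated.
The OffsitePrep can't start until after the Budget — violated.
OffsitePrep has to be in the 3pm slot or an earlier one — holds.

No — it violates: Budget has to happen before Triage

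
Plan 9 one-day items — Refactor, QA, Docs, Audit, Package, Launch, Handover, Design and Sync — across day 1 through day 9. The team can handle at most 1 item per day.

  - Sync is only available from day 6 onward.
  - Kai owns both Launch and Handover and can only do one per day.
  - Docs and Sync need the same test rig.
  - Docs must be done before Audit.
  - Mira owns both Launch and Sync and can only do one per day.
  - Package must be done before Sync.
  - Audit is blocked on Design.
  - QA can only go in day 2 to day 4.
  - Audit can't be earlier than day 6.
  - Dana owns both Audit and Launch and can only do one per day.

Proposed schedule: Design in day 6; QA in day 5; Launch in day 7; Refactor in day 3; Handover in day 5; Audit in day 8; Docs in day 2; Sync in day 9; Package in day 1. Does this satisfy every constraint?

Audit can't be earlier than day 6 — holds.
Docs and Sync need the same test rig — holds.
The team can handle at most 1 item per day — violated.
Docs must be done before Audit — holds.
Audit is blocked on Design — holds.
Kai owns both Launch and Handover and can only do one per day — holds.
Package must be done before Sync — holds.
Mira owns both Launch and Sync and can only do one per day — holds.
Dana owns both Audit and Launch and can only do one per day — holds.
Sync is only available from day 6 onward — holds.
QA can only go in day 2 to day 4 — violated.

No — it violates: QA can only go in day 2 to day 4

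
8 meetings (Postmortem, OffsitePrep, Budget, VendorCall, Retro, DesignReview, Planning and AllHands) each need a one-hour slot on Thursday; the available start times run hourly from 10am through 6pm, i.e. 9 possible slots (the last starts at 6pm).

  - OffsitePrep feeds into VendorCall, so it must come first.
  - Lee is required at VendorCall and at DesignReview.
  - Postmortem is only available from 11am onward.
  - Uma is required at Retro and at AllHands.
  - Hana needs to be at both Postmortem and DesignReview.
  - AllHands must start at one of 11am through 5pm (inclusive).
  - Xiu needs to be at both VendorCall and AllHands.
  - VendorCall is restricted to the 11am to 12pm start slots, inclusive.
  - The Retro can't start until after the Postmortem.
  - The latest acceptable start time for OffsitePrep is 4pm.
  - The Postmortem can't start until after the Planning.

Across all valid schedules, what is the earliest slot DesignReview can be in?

DesignReview at 10am is achievable: VendorCall -> 11am; Planning -> 10am; Budget -> 10am; OffsitePrep -> 10am; DesignReview -> 10am; Retro -> 1pm; AllHands -> 12pm; Postmortem -> 11am.

10am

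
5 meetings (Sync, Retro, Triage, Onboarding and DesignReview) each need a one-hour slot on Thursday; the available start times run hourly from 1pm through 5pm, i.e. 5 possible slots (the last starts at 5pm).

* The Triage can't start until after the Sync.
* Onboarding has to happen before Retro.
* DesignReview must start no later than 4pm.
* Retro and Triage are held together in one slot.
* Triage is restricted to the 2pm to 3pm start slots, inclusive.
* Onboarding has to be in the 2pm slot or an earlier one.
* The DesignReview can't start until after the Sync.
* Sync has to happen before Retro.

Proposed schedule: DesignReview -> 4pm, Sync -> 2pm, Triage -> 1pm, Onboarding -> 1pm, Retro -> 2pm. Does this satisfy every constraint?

No — it violates: The Triage can't start until after the Sync

DesignReview must start no later than 4pm — holds.
Triage is restricted to the 2pm to 3pm start slots, inclusive — violated.
The DesignReview can't start until after the Sync — holds.
Sync has to happen before Retro — violated.
Onboarding has to happen before Retro — holds.
Retro and Triage are held together in one slot — violated.
Onboarding has to be in the 2pm slot or an earlier one — holds.
The Triage can't start until after the Sync — violated.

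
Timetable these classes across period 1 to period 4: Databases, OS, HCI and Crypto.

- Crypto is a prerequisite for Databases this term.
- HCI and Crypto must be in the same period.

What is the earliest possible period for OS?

period 1

OS at period 1 is achievable: Databases -> period 2, OS -> period 1, Crypto -> period 1, HCI -> period 1.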